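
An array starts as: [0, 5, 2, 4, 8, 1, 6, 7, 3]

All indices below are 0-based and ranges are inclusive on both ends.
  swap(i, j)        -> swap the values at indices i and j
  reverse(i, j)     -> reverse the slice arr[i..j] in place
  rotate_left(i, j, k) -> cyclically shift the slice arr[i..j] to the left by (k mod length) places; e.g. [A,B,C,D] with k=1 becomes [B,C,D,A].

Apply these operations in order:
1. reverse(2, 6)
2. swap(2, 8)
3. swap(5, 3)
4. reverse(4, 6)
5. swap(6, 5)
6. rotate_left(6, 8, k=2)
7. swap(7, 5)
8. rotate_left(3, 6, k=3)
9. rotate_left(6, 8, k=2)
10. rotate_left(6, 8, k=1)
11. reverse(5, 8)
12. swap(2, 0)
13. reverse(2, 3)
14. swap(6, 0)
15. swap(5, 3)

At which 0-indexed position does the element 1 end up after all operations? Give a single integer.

After 1 (reverse(2, 6)): [0, 5, 6, 1, 8, 4, 2, 7, 3]
After 2 (swap(2, 8)): [0, 5, 3, 1, 8, 4, 2, 7, 6]
After 3 (swap(5, 3)): [0, 5, 3, 4, 8, 1, 2, 7, 6]
After 4 (reverse(4, 6)): [0, 5, 3, 4, 2, 1, 8, 7, 6]
After 5 (swap(6, 5)): [0, 5, 3, 4, 2, 8, 1, 7, 6]
After 6 (rotate_left(6, 8, k=2)): [0, 5, 3, 4, 2, 8, 6, 1, 7]
After 7 (swap(7, 5)): [0, 5, 3, 4, 2, 1, 6, 8, 7]
After 8 (rotate_left(3, 6, k=3)): [0, 5, 3, 6, 4, 2, 1, 8, 7]
After 9 (rotate_left(6, 8, k=2)): [0, 5, 3, 6, 4, 2, 7, 1, 8]
After 10 (rotate_left(6, 8, k=1)): [0, 5, 3, 6, 4, 2, 1, 8, 7]
After 11 (reverse(5, 8)): [0, 5, 3, 6, 4, 7, 8, 1, 2]
After 12 (swap(2, 0)): [3, 5, 0, 6, 4, 7, 8, 1, 2]
After 13 (reverse(2, 3)): [3, 5, 6, 0, 4, 7, 8, 1, 2]
After 14 (swap(6, 0)): [8, 5, 6, 0, 4, 7, 3, 1, 2]
After 15 (swap(5, 3)): [8, 5, 6, 7, 4, 0, 3, 1, 2]

Answer: 7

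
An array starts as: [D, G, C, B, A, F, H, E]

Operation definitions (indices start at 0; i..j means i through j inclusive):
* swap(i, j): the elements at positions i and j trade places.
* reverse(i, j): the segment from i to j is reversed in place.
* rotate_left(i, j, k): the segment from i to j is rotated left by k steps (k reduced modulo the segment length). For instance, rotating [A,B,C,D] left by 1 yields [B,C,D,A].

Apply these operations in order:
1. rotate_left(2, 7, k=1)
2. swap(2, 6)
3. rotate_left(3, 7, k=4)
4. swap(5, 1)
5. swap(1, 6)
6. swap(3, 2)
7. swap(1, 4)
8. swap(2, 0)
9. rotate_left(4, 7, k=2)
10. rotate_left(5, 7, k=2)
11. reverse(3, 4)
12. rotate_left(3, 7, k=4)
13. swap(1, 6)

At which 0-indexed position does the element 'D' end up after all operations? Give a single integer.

After 1 (rotate_left(2, 7, k=1)): [D, G, B, A, F, H, E, C]
After 2 (swap(2, 6)): [D, G, E, A, F, H, B, C]
After 3 (rotate_left(3, 7, k=4)): [D, G, E, C, A, F, H, B]
After 4 (swap(5, 1)): [D, F, E, C, A, G, H, B]
After 5 (swap(1, 6)): [D, H, E, C, A, G, F, B]
After 6 (swap(3, 2)): [D, H, C, E, A, G, F, B]
After 7 (swap(1, 4)): [D, A, C, E, H, G, F, B]
After 8 (swap(2, 0)): [C, A, D, E, H, G, F, B]
After 9 (rotate_left(4, 7, k=2)): [C, A, D, E, F, B, H, G]
After 10 (rotate_left(5, 7, k=2)): [C, A, D, E, F, G, B, H]
After 11 (reverse(3, 4)): [C, A, D, F, E, G, B, H]
After 12 (rotate_left(3, 7, k=4)): [C, A, D, H, F, E, G, B]
After 13 (swap(1, 6)): [C, G, D, H, F, E, A, B]

Answer: 2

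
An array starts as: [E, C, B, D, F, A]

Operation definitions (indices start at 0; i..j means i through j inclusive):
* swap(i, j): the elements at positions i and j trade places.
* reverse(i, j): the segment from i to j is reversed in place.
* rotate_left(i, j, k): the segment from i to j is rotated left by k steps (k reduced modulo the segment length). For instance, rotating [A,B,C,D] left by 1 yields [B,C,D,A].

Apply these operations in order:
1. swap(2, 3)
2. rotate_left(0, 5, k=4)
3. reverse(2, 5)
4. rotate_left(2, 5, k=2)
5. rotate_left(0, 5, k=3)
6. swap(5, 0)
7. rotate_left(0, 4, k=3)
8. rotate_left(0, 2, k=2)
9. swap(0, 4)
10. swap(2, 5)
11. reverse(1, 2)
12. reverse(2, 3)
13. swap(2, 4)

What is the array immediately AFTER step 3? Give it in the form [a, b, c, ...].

After 1 (swap(2, 3)): [E, C, D, B, F, A]
After 2 (rotate_left(0, 5, k=4)): [F, A, E, C, D, B]
After 3 (reverse(2, 5)): [F, A, B, D, C, E]

Answer: [F, A, B, D, C, E]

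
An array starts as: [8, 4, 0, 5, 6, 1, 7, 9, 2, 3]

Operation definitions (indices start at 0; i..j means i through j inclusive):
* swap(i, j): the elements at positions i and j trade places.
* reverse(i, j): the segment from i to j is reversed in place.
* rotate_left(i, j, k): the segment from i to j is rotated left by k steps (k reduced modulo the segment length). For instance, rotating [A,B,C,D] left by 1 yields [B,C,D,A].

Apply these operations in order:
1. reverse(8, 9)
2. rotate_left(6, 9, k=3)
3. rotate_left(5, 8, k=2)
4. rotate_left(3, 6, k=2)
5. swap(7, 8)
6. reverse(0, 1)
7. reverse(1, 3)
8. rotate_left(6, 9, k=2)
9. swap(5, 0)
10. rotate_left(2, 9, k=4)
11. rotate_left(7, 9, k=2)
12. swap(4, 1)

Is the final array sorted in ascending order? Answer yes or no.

After 1 (reverse(8, 9)): [8, 4, 0, 5, 6, 1, 7, 9, 3, 2]
After 2 (rotate_left(6, 9, k=3)): [8, 4, 0, 5, 6, 1, 2, 7, 9, 3]
After 3 (rotate_left(5, 8, k=2)): [8, 4, 0, 5, 6, 7, 9, 1, 2, 3]
After 4 (rotate_left(3, 6, k=2)): [8, 4, 0, 7, 9, 5, 6, 1, 2, 3]
After 5 (swap(7, 8)): [8, 4, 0, 7, 9, 5, 6, 2, 1, 3]
After 6 (reverse(0, 1)): [4, 8, 0, 7, 9, 5, 6, 2, 1, 3]
After 7 (reverse(1, 3)): [4, 7, 0, 8, 9, 5, 6, 2, 1, 3]
After 8 (rotate_left(6, 9, k=2)): [4, 7, 0, 8, 9, 5, 1, 3, 6, 2]
After 9 (swap(5, 0)): [5, 7, 0, 8, 9, 4, 1, 3, 6, 2]
After 10 (rotate_left(2, 9, k=4)): [5, 7, 1, 3, 6, 2, 0, 8, 9, 4]
After 11 (rotate_left(7, 9, k=2)): [5, 7, 1, 3, 6, 2, 0, 4, 8, 9]
After 12 (swap(4, 1)): [5, 6, 1, 3, 7, 2, 0, 4, 8, 9]

Answer: no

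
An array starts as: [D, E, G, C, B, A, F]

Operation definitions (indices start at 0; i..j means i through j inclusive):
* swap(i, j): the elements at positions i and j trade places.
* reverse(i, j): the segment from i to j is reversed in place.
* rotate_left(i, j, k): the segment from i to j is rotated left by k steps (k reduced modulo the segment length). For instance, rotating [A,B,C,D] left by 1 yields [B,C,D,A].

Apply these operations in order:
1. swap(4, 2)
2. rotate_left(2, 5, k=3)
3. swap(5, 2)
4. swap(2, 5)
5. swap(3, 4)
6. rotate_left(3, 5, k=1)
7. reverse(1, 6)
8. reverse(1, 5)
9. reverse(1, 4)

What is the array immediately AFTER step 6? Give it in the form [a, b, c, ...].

After 1 (swap(4, 2)): [D, E, B, C, G, A, F]
After 2 (rotate_left(2, 5, k=3)): [D, E, A, B, C, G, F]
After 3 (swap(5, 2)): [D, E, G, B, C, A, F]
After 4 (swap(2, 5)): [D, E, A, B, C, G, F]
After 5 (swap(3, 4)): [D, E, A, C, B, G, F]
After 6 (rotate_left(3, 5, k=1)): [D, E, A, B, G, C, F]

Answer: [D, E, A, B, G, C, F]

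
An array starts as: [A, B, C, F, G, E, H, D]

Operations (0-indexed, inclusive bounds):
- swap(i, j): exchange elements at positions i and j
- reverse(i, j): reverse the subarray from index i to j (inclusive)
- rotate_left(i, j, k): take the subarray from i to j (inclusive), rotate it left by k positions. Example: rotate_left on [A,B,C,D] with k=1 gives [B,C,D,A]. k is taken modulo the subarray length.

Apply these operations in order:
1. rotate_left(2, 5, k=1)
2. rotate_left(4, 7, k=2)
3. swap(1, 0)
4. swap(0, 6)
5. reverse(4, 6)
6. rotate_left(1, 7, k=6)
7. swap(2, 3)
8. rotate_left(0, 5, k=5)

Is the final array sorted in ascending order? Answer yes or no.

Answer: no

Derivation:
After 1 (rotate_left(2, 5, k=1)): [A, B, F, G, E, C, H, D]
After 2 (rotate_left(4, 7, k=2)): [A, B, F, G, H, D, E, C]
After 3 (swap(1, 0)): [B, A, F, G, H, D, E, C]
After 4 (swap(0, 6)): [E, A, F, G, H, D, B, C]
After 5 (reverse(4, 6)): [E, A, F, G, B, D, H, C]
After 6 (rotate_left(1, 7, k=6)): [E, C, A, F, G, B, D, H]
After 7 (swap(2, 3)): [E, C, F, A, G, B, D, H]
After 8 (rotate_left(0, 5, k=5)): [B, E, C, F, A, G, D, H]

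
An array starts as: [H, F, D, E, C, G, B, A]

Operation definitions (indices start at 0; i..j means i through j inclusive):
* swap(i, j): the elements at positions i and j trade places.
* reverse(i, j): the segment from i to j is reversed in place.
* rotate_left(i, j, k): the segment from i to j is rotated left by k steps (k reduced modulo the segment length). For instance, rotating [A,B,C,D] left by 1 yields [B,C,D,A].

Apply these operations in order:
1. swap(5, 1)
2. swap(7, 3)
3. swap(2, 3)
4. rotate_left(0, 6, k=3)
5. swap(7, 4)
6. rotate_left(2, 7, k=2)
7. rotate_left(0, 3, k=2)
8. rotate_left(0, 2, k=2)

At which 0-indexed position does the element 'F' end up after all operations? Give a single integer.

After 1 (swap(5, 1)): [H, G, D, E, C, F, B, A]
After 2 (swap(7, 3)): [H, G, D, A, C, F, B, E]
After 3 (swap(2, 3)): [H, G, A, D, C, F, B, E]
After 4 (rotate_left(0, 6, k=3)): [D, C, F, B, H, G, A, E]
After 5 (swap(7, 4)): [D, C, F, B, E, G, A, H]
After 6 (rotate_left(2, 7, k=2)): [D, C, E, G, A, H, F, B]
After 7 (rotate_left(0, 3, k=2)): [E, G, D, C, A, H, F, B]
After 8 (rotate_left(0, 2, k=2)): [D, E, G, C, A, H, F, B]

Answer: 6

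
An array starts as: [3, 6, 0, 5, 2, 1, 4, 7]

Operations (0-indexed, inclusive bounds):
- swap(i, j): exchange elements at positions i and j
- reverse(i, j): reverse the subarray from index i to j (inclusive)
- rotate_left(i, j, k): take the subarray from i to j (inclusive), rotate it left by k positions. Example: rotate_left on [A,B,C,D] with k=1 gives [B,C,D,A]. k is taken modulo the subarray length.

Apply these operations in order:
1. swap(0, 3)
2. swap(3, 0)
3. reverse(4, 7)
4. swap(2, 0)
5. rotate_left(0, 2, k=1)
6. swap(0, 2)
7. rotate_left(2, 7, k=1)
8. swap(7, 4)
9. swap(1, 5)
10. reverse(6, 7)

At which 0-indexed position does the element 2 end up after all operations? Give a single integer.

After 1 (swap(0, 3)): [5, 6, 0, 3, 2, 1, 4, 7]
After 2 (swap(3, 0)): [3, 6, 0, 5, 2, 1, 4, 7]
After 3 (reverse(4, 7)): [3, 6, 0, 5, 7, 4, 1, 2]
After 4 (swap(2, 0)): [0, 6, 3, 5, 7, 4, 1, 2]
After 5 (rotate_left(0, 2, k=1)): [6, 3, 0, 5, 7, 4, 1, 2]
After 6 (swap(0, 2)): [0, 3, 6, 5, 7, 4, 1, 2]
After 7 (rotate_left(2, 7, k=1)): [0, 3, 5, 7, 4, 1, 2, 6]
After 8 (swap(7, 4)): [0, 3, 5, 7, 6, 1, 2, 4]
After 9 (swap(1, 5)): [0, 1, 5, 7, 6, 3, 2, 4]
After 10 (reverse(6, 7)): [0, 1, 5, 7, 6, 3, 4, 2]

Answer: 7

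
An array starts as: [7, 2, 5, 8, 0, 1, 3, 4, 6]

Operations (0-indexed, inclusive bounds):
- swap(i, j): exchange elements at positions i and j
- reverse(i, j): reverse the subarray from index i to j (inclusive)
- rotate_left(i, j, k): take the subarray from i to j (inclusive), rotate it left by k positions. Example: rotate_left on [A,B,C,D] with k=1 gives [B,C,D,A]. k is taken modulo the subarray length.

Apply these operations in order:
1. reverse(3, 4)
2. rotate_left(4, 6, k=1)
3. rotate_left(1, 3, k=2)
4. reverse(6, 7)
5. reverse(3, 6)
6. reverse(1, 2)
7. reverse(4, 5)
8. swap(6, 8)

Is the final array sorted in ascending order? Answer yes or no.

Answer: no

Derivation:
After 1 (reverse(3, 4)): [7, 2, 5, 0, 8, 1, 3, 4, 6]
After 2 (rotate_left(4, 6, k=1)): [7, 2, 5, 0, 1, 3, 8, 4, 6]
After 3 (rotate_left(1, 3, k=2)): [7, 0, 2, 5, 1, 3, 8, 4, 6]
After 4 (reverse(6, 7)): [7, 0, 2, 5, 1, 3, 4, 8, 6]
After 5 (reverse(3, 6)): [7, 0, 2, 4, 3, 1, 5, 8, 6]
After 6 (reverse(1, 2)): [7, 2, 0, 4, 3, 1, 5, 8, 6]
After 7 (reverse(4, 5)): [7, 2, 0, 4, 1, 3, 5, 8, 6]
After 8 (swap(6, 8)): [7, 2, 0, 4, 1, 3, 6, 8, 5]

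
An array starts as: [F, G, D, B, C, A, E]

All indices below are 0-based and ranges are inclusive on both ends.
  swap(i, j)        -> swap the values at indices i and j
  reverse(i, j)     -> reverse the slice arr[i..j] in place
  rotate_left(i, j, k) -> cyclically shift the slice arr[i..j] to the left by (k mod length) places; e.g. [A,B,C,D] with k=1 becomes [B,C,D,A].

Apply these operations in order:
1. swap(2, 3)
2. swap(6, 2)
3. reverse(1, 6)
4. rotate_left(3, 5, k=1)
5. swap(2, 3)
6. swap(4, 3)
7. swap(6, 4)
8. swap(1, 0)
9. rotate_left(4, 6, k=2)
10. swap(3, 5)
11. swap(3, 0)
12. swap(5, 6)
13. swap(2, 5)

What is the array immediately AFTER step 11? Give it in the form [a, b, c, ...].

After 1 (swap(2, 3)): [F, G, B, D, C, A, E]
After 2 (swap(6, 2)): [F, G, E, D, C, A, B]
After 3 (reverse(1, 6)): [F, B, A, C, D, E, G]
After 4 (rotate_left(3, 5, k=1)): [F, B, A, D, E, C, G]
After 5 (swap(2, 3)): [F, B, D, A, E, C, G]
After 6 (swap(4, 3)): [F, B, D, E, A, C, G]
After 7 (swap(6, 4)): [F, B, D, E, G, C, A]
After 8 (swap(1, 0)): [B, F, D, E, G, C, A]
After 9 (rotate_left(4, 6, k=2)): [B, F, D, E, A, G, C]
After 10 (swap(3, 5)): [B, F, D, G, A, E, C]
After 11 (swap(3, 0)): [G, F, D, B, A, E, C]

Answer: [G, F, D, B, A, E, C]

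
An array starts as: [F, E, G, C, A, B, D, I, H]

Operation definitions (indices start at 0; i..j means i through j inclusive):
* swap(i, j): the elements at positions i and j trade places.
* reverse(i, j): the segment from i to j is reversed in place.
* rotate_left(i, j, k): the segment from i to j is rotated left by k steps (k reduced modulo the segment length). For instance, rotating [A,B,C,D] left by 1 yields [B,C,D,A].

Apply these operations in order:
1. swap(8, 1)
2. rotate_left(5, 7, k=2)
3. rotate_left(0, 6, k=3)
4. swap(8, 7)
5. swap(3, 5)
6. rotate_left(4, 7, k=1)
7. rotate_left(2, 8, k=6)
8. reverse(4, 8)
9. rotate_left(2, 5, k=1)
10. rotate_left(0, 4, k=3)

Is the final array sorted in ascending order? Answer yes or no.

Answer: no

Derivation:
After 1 (swap(8, 1)): [F, H, G, C, A, B, D, I, E]
After 2 (rotate_left(5, 7, k=2)): [F, H, G, C, A, I, B, D, E]
After 3 (rotate_left(0, 6, k=3)): [C, A, I, B, F, H, G, D, E]
After 4 (swap(8, 7)): [C, A, I, B, F, H, G, E, D]
After 5 (swap(3, 5)): [C, A, I, H, F, B, G, E, D]
After 6 (rotate_left(4, 7, k=1)): [C, A, I, H, B, G, E, F, D]
After 7 (rotate_left(2, 8, k=6)): [C, A, D, I, H, B, G, E, F]
After 8 (reverse(4, 8)): [C, A, D, I, F, E, G, B, H]
After 9 (rotate_left(2, 5, k=1)): [C, A, I, F, E, D, G, B, H]
After 10 (rotate_left(0, 4, k=3)): [F, E, C, A, I, D, G, B, H]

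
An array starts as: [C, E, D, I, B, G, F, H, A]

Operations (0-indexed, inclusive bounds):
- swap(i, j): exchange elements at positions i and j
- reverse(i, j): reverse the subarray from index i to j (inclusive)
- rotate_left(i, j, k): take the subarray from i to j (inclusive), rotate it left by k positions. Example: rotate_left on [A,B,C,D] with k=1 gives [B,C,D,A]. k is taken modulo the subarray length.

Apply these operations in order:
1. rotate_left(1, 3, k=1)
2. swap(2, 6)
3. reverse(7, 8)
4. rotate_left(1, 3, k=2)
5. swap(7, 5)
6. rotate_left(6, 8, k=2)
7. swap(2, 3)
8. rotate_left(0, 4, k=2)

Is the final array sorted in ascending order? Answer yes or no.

Answer: no

Derivation:
After 1 (rotate_left(1, 3, k=1)): [C, D, I, E, B, G, F, H, A]
After 2 (swap(2, 6)): [C, D, F, E, B, G, I, H, A]
After 3 (reverse(7, 8)): [C, D, F, E, B, G, I, A, H]
After 4 (rotate_left(1, 3, k=2)): [C, E, D, F, B, G, I, A, H]
After 5 (swap(7, 5)): [C, E, D, F, B, A, I, G, H]
After 6 (rotate_left(6, 8, k=2)): [C, E, D, F, B, A, H, I, G]
After 7 (swap(2, 3)): [C, E, F, D, B, A, H, I, G]
After 8 (rotate_left(0, 4, k=2)): [F, D, B, C, E, A, H, I, G]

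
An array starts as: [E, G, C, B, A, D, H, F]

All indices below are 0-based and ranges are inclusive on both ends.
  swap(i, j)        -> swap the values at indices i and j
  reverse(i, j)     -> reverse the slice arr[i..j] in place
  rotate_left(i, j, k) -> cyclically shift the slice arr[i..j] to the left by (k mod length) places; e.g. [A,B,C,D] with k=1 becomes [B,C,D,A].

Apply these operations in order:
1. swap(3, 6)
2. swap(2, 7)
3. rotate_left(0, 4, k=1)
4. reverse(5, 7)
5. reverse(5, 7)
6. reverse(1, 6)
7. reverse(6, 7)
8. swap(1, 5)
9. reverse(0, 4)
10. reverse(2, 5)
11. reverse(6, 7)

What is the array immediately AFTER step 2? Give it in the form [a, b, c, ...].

After 1 (swap(3, 6)): [E, G, C, H, A, D, B, F]
After 2 (swap(2, 7)): [E, G, F, H, A, D, B, C]

Answer: [E, G, F, H, A, D, B, C]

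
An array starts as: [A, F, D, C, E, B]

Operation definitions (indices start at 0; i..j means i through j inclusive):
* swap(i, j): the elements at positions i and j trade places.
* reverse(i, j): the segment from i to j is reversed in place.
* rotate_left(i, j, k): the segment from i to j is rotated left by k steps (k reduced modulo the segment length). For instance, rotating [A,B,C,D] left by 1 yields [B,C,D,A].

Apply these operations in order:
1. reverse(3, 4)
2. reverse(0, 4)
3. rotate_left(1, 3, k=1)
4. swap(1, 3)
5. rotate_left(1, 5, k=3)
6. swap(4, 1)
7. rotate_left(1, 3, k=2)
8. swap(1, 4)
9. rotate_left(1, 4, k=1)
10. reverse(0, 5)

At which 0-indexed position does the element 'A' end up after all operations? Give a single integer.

Answer: 1

Derivation:
After 1 (reverse(3, 4)): [A, F, D, E, C, B]
After 2 (reverse(0, 4)): [C, E, D, F, A, B]
After 3 (rotate_left(1, 3, k=1)): [C, D, F, E, A, B]
After 4 (swap(1, 3)): [C, E, F, D, A, B]
After 5 (rotate_left(1, 5, k=3)): [C, A, B, E, F, D]
After 6 (swap(4, 1)): [C, F, B, E, A, D]
After 7 (rotate_left(1, 3, k=2)): [C, E, F, B, A, D]
After 8 (swap(1, 4)): [C, A, F, B, E, D]
After 9 (rotate_left(1, 4, k=1)): [C, F, B, E, A, D]
After 10 (reverse(0, 5)): [D, A, E, B, F, C]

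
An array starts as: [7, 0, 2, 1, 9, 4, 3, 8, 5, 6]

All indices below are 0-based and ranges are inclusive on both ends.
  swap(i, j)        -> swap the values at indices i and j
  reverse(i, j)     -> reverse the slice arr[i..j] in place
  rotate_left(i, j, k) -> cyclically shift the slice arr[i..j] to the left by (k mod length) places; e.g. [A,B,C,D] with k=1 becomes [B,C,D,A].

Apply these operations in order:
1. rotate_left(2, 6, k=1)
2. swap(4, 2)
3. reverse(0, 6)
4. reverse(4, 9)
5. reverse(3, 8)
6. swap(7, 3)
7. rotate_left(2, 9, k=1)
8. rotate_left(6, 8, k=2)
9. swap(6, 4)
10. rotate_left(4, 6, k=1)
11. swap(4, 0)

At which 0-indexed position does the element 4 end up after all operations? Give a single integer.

Answer: 6

Derivation:
After 1 (rotate_left(2, 6, k=1)): [7, 0, 1, 9, 4, 3, 2, 8, 5, 6]
After 2 (swap(4, 2)): [7, 0, 4, 9, 1, 3, 2, 8, 5, 6]
After 3 (reverse(0, 6)): [2, 3, 1, 9, 4, 0, 7, 8, 5, 6]
After 4 (reverse(4, 9)): [2, 3, 1, 9, 6, 5, 8, 7, 0, 4]
After 5 (reverse(3, 8)): [2, 3, 1, 0, 7, 8, 5, 6, 9, 4]
After 6 (swap(7, 3)): [2, 3, 1, 6, 7, 8, 5, 0, 9, 4]
After 7 (rotate_left(2, 9, k=1)): [2, 3, 6, 7, 8, 5, 0, 9, 4, 1]
After 8 (rotate_left(6, 8, k=2)): [2, 3, 6, 7, 8, 5, 4, 0, 9, 1]
After 9 (swap(6, 4)): [2, 3, 6, 7, 4, 5, 8, 0, 9, 1]
After 10 (rotate_left(4, 6, k=1)): [2, 3, 6, 7, 5, 8, 4, 0, 9, 1]
After 11 (swap(4, 0)): [5, 3, 6, 7, 2, 8, 4, 0, 9, 1]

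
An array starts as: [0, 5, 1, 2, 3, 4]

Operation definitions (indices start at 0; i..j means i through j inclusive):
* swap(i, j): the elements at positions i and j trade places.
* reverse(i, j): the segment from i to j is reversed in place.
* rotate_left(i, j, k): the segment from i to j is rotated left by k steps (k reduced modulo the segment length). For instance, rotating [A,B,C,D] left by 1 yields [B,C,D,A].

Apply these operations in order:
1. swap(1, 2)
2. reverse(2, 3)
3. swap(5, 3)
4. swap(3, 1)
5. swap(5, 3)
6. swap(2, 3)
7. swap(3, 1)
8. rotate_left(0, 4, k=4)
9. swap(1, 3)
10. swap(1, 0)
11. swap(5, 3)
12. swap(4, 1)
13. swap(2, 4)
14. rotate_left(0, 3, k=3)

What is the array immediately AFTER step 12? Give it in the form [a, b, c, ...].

After 1 (swap(1, 2)): [0, 1, 5, 2, 3, 4]
After 2 (reverse(2, 3)): [0, 1, 2, 5, 3, 4]
After 3 (swap(5, 3)): [0, 1, 2, 4, 3, 5]
After 4 (swap(3, 1)): [0, 4, 2, 1, 3, 5]
After 5 (swap(5, 3)): [0, 4, 2, 5, 3, 1]
After 6 (swap(2, 3)): [0, 4, 5, 2, 3, 1]
After 7 (swap(3, 1)): [0, 2, 5, 4, 3, 1]
After 8 (rotate_left(0, 4, k=4)): [3, 0, 2, 5, 4, 1]
After 9 (swap(1, 3)): [3, 5, 2, 0, 4, 1]
After 10 (swap(1, 0)): [5, 3, 2, 0, 4, 1]
After 11 (swap(5, 3)): [5, 3, 2, 1, 4, 0]
After 12 (swap(4, 1)): [5, 4, 2, 1, 3, 0]

Answer: [5, 4, 2, 1, 3, 0]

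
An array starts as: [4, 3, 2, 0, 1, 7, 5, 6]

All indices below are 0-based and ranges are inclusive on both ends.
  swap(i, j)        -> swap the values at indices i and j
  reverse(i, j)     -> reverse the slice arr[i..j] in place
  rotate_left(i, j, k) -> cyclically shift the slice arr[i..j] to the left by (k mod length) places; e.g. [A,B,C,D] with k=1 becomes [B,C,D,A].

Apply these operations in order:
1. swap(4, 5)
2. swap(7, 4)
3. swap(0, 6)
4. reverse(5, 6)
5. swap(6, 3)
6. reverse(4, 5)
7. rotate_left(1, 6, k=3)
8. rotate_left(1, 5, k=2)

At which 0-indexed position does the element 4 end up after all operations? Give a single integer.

After 1 (swap(4, 5)): [4, 3, 2, 0, 7, 1, 5, 6]
After 2 (swap(7, 4)): [4, 3, 2, 0, 6, 1, 5, 7]
After 3 (swap(0, 6)): [5, 3, 2, 0, 6, 1, 4, 7]
After 4 (reverse(5, 6)): [5, 3, 2, 0, 6, 4, 1, 7]
After 5 (swap(6, 3)): [5, 3, 2, 1, 6, 4, 0, 7]
After 6 (reverse(4, 5)): [5, 3, 2, 1, 4, 6, 0, 7]
After 7 (rotate_left(1, 6, k=3)): [5, 4, 6, 0, 3, 2, 1, 7]
After 8 (rotate_left(1, 5, k=2)): [5, 0, 3, 2, 4, 6, 1, 7]

Answer: 4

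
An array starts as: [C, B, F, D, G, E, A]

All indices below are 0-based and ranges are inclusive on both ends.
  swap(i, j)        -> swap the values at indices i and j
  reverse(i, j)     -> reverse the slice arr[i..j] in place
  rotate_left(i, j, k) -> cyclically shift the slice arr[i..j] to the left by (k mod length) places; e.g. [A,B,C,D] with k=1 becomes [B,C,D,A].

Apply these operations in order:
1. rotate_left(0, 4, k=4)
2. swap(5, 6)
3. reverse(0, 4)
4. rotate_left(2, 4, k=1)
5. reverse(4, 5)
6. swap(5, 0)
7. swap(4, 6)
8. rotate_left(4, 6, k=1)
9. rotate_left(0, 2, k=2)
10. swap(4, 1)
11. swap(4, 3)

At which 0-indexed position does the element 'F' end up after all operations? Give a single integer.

After 1 (rotate_left(0, 4, k=4)): [G, C, B, F, D, E, A]
After 2 (swap(5, 6)): [G, C, B, F, D, A, E]
After 3 (reverse(0, 4)): [D, F, B, C, G, A, E]
After 4 (rotate_left(2, 4, k=1)): [D, F, C, G, B, A, E]
After 5 (reverse(4, 5)): [D, F, C, G, A, B, E]
After 6 (swap(5, 0)): [B, F, C, G, A, D, E]
After 7 (swap(4, 6)): [B, F, C, G, E, D, A]
After 8 (rotate_left(4, 6, k=1)): [B, F, C, G, D, A, E]
After 9 (rotate_left(0, 2, k=2)): [C, B, F, G, D, A, E]
After 10 (swap(4, 1)): [C, D, F, G, B, A, E]
After 11 (swap(4, 3)): [C, D, F, B, G, A, E]

Answer: 2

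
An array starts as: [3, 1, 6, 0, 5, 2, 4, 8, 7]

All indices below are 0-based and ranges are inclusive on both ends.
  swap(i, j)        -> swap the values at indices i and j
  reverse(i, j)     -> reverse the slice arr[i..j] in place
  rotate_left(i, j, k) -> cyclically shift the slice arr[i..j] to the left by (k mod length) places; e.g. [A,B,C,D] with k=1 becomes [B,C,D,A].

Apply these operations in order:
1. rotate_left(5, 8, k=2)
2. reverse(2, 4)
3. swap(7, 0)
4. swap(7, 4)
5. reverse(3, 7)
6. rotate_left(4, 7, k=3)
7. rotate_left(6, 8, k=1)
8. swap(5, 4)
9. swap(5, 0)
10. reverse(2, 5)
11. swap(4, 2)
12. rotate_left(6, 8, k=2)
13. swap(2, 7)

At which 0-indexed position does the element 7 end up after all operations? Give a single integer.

After 1 (rotate_left(5, 8, k=2)): [3, 1, 6, 0, 5, 8, 7, 2, 4]
After 2 (reverse(2, 4)): [3, 1, 5, 0, 6, 8, 7, 2, 4]
After 3 (swap(7, 0)): [2, 1, 5, 0, 6, 8, 7, 3, 4]
After 4 (swap(7, 4)): [2, 1, 5, 0, 3, 8, 7, 6, 4]
After 5 (reverse(3, 7)): [2, 1, 5, 6, 7, 8, 3, 0, 4]
After 6 (rotate_left(4, 7, k=3)): [2, 1, 5, 6, 0, 7, 8, 3, 4]
After 7 (rotate_left(6, 8, k=1)): [2, 1, 5, 6, 0, 7, 3, 4, 8]
After 8 (swap(5, 4)): [2, 1, 5, 6, 7, 0, 3, 4, 8]
After 9 (swap(5, 0)): [0, 1, 5, 6, 7, 2, 3, 4, 8]
After 10 (reverse(2, 5)): [0, 1, 2, 7, 6, 5, 3, 4, 8]
After 11 (swap(4, 2)): [0, 1, 6, 7, 2, 5, 3, 4, 8]
After 12 (rotate_left(6, 8, k=2)): [0, 1, 6, 7, 2, 5, 8, 3, 4]
After 13 (swap(2, 7)): [0, 1, 3, 7, 2, 5, 8, 6, 4]

Answer: 3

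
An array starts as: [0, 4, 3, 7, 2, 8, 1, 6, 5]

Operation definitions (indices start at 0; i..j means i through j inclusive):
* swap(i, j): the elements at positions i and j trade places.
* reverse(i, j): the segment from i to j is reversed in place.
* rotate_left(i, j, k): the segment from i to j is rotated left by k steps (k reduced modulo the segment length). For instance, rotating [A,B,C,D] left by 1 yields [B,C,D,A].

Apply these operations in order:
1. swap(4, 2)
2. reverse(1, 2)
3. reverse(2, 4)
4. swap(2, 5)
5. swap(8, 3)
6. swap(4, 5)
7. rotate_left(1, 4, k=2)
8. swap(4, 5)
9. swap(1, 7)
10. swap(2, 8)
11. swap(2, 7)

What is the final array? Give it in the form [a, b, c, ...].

Answer: [0, 6, 5, 2, 4, 8, 1, 7, 3]

Derivation:
After 1 (swap(4, 2)): [0, 4, 2, 7, 3, 8, 1, 6, 5]
After 2 (reverse(1, 2)): [0, 2, 4, 7, 3, 8, 1, 6, 5]
After 3 (reverse(2, 4)): [0, 2, 3, 7, 4, 8, 1, 6, 5]
After 4 (swap(2, 5)): [0, 2, 8, 7, 4, 3, 1, 6, 5]
After 5 (swap(8, 3)): [0, 2, 8, 5, 4, 3, 1, 6, 7]
After 6 (swap(4, 5)): [0, 2, 8, 5, 3, 4, 1, 6, 7]
After 7 (rotate_left(1, 4, k=2)): [0, 5, 3, 2, 8, 4, 1, 6, 7]
After 8 (swap(4, 5)): [0, 5, 3, 2, 4, 8, 1, 6, 7]
After 9 (swap(1, 7)): [0, 6, 3, 2, 4, 8, 1, 5, 7]
After 10 (swap(2, 8)): [0, 6, 7, 2, 4, 8, 1, 5, 3]
After 11 (swap(2, 7)): [0, 6, 5, 2, 4, 8, 1, 7, 3]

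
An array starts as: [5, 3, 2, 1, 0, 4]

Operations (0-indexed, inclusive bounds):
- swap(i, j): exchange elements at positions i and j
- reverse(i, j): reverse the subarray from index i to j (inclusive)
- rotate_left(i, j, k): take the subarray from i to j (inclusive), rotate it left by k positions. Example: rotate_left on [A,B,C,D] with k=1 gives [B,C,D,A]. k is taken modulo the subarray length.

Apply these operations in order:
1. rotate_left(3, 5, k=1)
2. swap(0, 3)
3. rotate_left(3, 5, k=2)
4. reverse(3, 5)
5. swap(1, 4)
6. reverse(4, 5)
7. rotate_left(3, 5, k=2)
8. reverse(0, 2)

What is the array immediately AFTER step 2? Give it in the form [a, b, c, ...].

Answer: [0, 3, 2, 5, 4, 1]

Derivation:
After 1 (rotate_left(3, 5, k=1)): [5, 3, 2, 0, 4, 1]
After 2 (swap(0, 3)): [0, 3, 2, 5, 4, 1]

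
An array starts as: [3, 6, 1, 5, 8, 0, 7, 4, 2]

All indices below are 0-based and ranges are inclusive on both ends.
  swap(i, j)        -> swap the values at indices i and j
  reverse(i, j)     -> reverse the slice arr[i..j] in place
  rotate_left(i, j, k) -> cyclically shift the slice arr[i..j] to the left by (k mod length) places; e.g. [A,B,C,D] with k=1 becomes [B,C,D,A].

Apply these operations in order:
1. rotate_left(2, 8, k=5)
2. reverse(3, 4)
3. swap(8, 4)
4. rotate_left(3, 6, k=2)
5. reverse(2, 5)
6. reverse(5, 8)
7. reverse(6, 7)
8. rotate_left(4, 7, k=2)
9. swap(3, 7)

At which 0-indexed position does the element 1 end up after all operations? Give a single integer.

After 1 (rotate_left(2, 8, k=5)): [3, 6, 4, 2, 1, 5, 8, 0, 7]
After 2 (reverse(3, 4)): [3, 6, 4, 1, 2, 5, 8, 0, 7]
After 3 (swap(8, 4)): [3, 6, 4, 1, 7, 5, 8, 0, 2]
After 4 (rotate_left(3, 6, k=2)): [3, 6, 4, 5, 8, 1, 7, 0, 2]
After 5 (reverse(2, 5)): [3, 6, 1, 8, 5, 4, 7, 0, 2]
After 6 (reverse(5, 8)): [3, 6, 1, 8, 5, 2, 0, 7, 4]
After 7 (reverse(6, 7)): [3, 6, 1, 8, 5, 2, 7, 0, 4]
After 8 (rotate_left(4, 7, k=2)): [3, 6, 1, 8, 7, 0, 5, 2, 4]
After 9 (swap(3, 7)): [3, 6, 1, 2, 7, 0, 5, 8, 4]

Answer: 2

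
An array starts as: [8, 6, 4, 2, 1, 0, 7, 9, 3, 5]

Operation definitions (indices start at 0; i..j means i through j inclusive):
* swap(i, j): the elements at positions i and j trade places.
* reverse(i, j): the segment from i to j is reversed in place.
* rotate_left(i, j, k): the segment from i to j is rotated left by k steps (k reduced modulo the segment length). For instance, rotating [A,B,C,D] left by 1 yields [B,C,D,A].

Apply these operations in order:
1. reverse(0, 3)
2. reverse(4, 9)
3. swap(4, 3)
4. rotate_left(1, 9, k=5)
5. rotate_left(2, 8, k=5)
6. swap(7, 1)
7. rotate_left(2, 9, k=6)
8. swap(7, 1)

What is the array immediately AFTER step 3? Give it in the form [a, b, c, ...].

After 1 (reverse(0, 3)): [2, 4, 6, 8, 1, 0, 7, 9, 3, 5]
After 2 (reverse(4, 9)): [2, 4, 6, 8, 5, 3, 9, 7, 0, 1]
After 3 (swap(4, 3)): [2, 4, 6, 5, 8, 3, 9, 7, 0, 1]

Answer: [2, 4, 6, 5, 8, 3, 9, 7, 0, 1]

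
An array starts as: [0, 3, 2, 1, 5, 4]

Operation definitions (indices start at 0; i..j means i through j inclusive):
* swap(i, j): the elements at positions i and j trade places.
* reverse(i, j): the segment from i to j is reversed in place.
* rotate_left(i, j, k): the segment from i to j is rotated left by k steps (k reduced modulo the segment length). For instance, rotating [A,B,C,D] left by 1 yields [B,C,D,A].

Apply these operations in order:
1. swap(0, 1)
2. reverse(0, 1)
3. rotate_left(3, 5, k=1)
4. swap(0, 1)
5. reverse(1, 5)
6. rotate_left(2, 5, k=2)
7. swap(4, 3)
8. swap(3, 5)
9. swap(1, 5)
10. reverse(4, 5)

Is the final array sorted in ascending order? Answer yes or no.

After 1 (swap(0, 1)): [3, 0, 2, 1, 5, 4]
After 2 (reverse(0, 1)): [0, 3, 2, 1, 5, 4]
After 3 (rotate_left(3, 5, k=1)): [0, 3, 2, 5, 4, 1]
After 4 (swap(0, 1)): [3, 0, 2, 5, 4, 1]
After 5 (reverse(1, 5)): [3, 1, 4, 5, 2, 0]
After 6 (rotate_left(2, 5, k=2)): [3, 1, 2, 0, 4, 5]
After 7 (swap(4, 3)): [3, 1, 2, 4, 0, 5]
After 8 (swap(3, 5)): [3, 1, 2, 5, 0, 4]
After 9 (swap(1, 5)): [3, 4, 2, 5, 0, 1]
After 10 (reverse(4, 5)): [3, 4, 2, 5, 1, 0]

Answer: no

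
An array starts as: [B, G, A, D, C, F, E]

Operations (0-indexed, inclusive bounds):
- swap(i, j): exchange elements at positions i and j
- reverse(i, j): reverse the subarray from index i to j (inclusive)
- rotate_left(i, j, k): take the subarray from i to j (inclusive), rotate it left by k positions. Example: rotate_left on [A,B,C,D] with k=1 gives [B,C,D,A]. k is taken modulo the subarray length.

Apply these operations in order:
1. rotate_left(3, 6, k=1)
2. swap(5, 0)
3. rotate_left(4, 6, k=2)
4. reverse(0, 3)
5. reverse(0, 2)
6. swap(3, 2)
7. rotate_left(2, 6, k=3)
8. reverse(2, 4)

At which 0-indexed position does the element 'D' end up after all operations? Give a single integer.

Answer: 6

Derivation:
After 1 (rotate_left(3, 6, k=1)): [B, G, A, C, F, E, D]
After 2 (swap(5, 0)): [E, G, A, C, F, B, D]
After 3 (rotate_left(4, 6, k=2)): [E, G, A, C, D, F, B]
After 4 (reverse(0, 3)): [C, A, G, E, D, F, B]
After 5 (reverse(0, 2)): [G, A, C, E, D, F, B]
After 6 (swap(3, 2)): [G, A, E, C, D, F, B]
After 7 (rotate_left(2, 6, k=3)): [G, A, F, B, E, C, D]
After 8 (reverse(2, 4)): [G, A, E, B, F, C, D]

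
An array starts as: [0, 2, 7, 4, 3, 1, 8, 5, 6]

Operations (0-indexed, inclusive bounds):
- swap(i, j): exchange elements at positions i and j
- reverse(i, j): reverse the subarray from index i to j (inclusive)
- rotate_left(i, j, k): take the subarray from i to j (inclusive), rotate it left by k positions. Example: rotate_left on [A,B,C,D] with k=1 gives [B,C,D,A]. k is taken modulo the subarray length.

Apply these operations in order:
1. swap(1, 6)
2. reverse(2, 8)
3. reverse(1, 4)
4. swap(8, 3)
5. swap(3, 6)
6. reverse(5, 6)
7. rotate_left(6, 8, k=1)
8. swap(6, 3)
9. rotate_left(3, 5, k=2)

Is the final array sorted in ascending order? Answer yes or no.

After 1 (swap(1, 6)): [0, 8, 7, 4, 3, 1, 2, 5, 6]
After 2 (reverse(2, 8)): [0, 8, 6, 5, 2, 1, 3, 4, 7]
After 3 (reverse(1, 4)): [0, 2, 5, 6, 8, 1, 3, 4, 7]
After 4 (swap(8, 3)): [0, 2, 5, 7, 8, 1, 3, 4, 6]
After 5 (swap(3, 6)): [0, 2, 5, 3, 8, 1, 7, 4, 6]
After 6 (reverse(5, 6)): [0, 2, 5, 3, 8, 7, 1, 4, 6]
After 7 (rotate_left(6, 8, k=1)): [0, 2, 5, 3, 8, 7, 4, 6, 1]
After 8 (swap(6, 3)): [0, 2, 5, 4, 8, 7, 3, 6, 1]
After 9 (rotate_left(3, 5, k=2)): [0, 2, 5, 7, 4, 8, 3, 6, 1]

Answer: no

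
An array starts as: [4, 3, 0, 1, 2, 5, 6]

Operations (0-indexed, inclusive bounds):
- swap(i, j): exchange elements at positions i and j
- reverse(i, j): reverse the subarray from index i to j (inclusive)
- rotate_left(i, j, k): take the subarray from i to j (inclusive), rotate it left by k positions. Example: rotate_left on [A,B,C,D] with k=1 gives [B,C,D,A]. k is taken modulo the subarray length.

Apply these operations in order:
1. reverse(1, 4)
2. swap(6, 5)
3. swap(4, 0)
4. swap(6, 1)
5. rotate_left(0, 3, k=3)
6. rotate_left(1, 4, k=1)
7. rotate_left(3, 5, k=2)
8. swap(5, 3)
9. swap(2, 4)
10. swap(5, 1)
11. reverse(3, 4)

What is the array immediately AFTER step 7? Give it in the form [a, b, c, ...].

Answer: [0, 5, 1, 6, 4, 3, 2]

Derivation:
After 1 (reverse(1, 4)): [4, 2, 1, 0, 3, 5, 6]
After 2 (swap(6, 5)): [4, 2, 1, 0, 3, 6, 5]
After 3 (swap(4, 0)): [3, 2, 1, 0, 4, 6, 5]
After 4 (swap(6, 1)): [3, 5, 1, 0, 4, 6, 2]
After 5 (rotate_left(0, 3, k=3)): [0, 3, 5, 1, 4, 6, 2]
After 6 (rotate_left(1, 4, k=1)): [0, 5, 1, 4, 3, 6, 2]
After 7 (rotate_left(3, 5, k=2)): [0, 5, 1, 6, 4, 3, 2]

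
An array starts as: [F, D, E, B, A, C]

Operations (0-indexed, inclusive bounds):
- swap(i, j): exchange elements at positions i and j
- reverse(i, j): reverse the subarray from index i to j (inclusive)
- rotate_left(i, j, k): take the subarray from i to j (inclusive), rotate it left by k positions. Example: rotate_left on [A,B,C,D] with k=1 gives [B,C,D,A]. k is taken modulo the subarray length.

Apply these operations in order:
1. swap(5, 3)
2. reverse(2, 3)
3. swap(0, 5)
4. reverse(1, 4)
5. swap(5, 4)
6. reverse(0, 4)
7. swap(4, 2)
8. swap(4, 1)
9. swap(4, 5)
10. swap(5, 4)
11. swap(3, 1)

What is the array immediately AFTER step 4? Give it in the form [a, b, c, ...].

Answer: [B, A, E, C, D, F]

Derivation:
After 1 (swap(5, 3)): [F, D, E, C, A, B]
After 2 (reverse(2, 3)): [F, D, C, E, A, B]
After 3 (swap(0, 5)): [B, D, C, E, A, F]
After 4 (reverse(1, 4)): [B, A, E, C, D, F]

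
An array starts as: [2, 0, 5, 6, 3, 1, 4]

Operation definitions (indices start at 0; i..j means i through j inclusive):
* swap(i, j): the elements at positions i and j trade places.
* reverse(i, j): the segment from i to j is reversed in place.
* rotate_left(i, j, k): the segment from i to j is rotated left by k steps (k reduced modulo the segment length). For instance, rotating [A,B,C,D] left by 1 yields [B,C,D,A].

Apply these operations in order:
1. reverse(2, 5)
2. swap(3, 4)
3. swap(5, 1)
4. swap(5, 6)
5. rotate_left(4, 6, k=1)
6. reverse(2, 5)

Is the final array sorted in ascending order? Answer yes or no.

Answer: no

Derivation:
After 1 (reverse(2, 5)): [2, 0, 1, 3, 6, 5, 4]
After 2 (swap(3, 4)): [2, 0, 1, 6, 3, 5, 4]
After 3 (swap(5, 1)): [2, 5, 1, 6, 3, 0, 4]
After 4 (swap(5, 6)): [2, 5, 1, 6, 3, 4, 0]
After 5 (rotate_left(4, 6, k=1)): [2, 5, 1, 6, 4, 0, 3]
After 6 (reverse(2, 5)): [2, 5, 0, 4, 6, 1, 3]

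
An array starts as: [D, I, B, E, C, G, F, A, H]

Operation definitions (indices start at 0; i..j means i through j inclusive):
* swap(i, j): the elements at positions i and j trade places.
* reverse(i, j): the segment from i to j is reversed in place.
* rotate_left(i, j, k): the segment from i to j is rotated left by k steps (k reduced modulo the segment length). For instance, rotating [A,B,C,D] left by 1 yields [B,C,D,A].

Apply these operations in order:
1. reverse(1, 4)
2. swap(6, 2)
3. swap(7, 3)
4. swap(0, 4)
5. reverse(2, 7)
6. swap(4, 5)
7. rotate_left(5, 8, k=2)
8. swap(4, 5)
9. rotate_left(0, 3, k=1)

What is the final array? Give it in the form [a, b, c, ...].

After 1 (reverse(1, 4)): [D, C, E, B, I, G, F, A, H]
After 2 (swap(6, 2)): [D, C, F, B, I, G, E, A, H]
After 3 (swap(7, 3)): [D, C, F, A, I, G, E, B, H]
After 4 (swap(0, 4)): [I, C, F, A, D, G, E, B, H]
After 5 (reverse(2, 7)): [I, C, B, E, G, D, A, F, H]
After 6 (swap(4, 5)): [I, C, B, E, D, G, A, F, H]
After 7 (rotate_left(5, 8, k=2)): [I, C, B, E, D, F, H, G, A]
After 8 (swap(4, 5)): [I, C, B, E, F, D, H, G, A]
After 9 (rotate_left(0, 3, k=1)): [C, B, E, I, F, D, H, G, A]

Answer: [C, B, E, I, F, D, H, G, A]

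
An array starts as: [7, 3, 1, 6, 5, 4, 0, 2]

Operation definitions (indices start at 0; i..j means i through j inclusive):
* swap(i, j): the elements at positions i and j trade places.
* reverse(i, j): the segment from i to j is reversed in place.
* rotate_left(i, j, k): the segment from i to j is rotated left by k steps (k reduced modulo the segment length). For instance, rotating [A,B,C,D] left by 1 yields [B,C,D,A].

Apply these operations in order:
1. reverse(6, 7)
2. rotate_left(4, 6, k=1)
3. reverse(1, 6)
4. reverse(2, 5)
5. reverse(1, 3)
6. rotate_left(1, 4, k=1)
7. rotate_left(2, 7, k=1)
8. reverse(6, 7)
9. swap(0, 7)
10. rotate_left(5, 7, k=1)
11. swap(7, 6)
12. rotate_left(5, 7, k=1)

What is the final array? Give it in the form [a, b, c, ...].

Answer: [0, 1, 4, 6, 2, 3, 7, 5]

Derivation:
After 1 (reverse(6, 7)): [7, 3, 1, 6, 5, 4, 2, 0]
After 2 (rotate_left(4, 6, k=1)): [7, 3, 1, 6, 4, 2, 5, 0]
After 3 (reverse(1, 6)): [7, 5, 2, 4, 6, 1, 3, 0]
After 4 (reverse(2, 5)): [7, 5, 1, 6, 4, 2, 3, 0]
After 5 (reverse(1, 3)): [7, 6, 1, 5, 4, 2, 3, 0]
After 6 (rotate_left(1, 4, k=1)): [7, 1, 5, 4, 6, 2, 3, 0]
After 7 (rotate_left(2, 7, k=1)): [7, 1, 4, 6, 2, 3, 0, 5]
After 8 (reverse(6, 7)): [7, 1, 4, 6, 2, 3, 5, 0]
After 9 (swap(0, 7)): [0, 1, 4, 6, 2, 3, 5, 7]
After 10 (rotate_left(5, 7, k=1)): [0, 1, 4, 6, 2, 5, 7, 3]
After 11 (swap(7, 6)): [0, 1, 4, 6, 2, 5, 3, 7]
After 12 (rotate_left(5, 7, k=1)): [0, 1, 4, 6, 2, 3, 7, 5]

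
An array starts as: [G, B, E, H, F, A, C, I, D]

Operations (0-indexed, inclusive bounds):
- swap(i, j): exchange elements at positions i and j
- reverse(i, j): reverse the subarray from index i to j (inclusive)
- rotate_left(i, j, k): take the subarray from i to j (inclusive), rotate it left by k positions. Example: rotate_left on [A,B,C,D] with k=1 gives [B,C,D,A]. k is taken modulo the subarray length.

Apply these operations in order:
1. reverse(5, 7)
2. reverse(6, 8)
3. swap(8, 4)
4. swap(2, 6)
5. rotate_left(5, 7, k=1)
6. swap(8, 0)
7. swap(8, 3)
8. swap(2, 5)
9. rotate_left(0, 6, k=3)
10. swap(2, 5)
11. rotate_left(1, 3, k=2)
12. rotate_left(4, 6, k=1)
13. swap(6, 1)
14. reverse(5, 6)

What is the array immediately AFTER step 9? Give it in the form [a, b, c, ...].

Answer: [G, C, D, A, F, B, E, I, H]

Derivation:
After 1 (reverse(5, 7)): [G, B, E, H, F, I, C, A, D]
After 2 (reverse(6, 8)): [G, B, E, H, F, I, D, A, C]
After 3 (swap(8, 4)): [G, B, E, H, C, I, D, A, F]
After 4 (swap(2, 6)): [G, B, D, H, C, I, E, A, F]
After 5 (rotate_left(5, 7, k=1)): [G, B, D, H, C, E, A, I, F]
After 6 (swap(8, 0)): [F, B, D, H, C, E, A, I, G]
After 7 (swap(8, 3)): [F, B, D, G, C, E, A, I, H]
After 8 (swap(2, 5)): [F, B, E, G, C, D, A, I, H]
After 9 (rotate_left(0, 6, k=3)): [G, C, D, A, F, B, E, I, H]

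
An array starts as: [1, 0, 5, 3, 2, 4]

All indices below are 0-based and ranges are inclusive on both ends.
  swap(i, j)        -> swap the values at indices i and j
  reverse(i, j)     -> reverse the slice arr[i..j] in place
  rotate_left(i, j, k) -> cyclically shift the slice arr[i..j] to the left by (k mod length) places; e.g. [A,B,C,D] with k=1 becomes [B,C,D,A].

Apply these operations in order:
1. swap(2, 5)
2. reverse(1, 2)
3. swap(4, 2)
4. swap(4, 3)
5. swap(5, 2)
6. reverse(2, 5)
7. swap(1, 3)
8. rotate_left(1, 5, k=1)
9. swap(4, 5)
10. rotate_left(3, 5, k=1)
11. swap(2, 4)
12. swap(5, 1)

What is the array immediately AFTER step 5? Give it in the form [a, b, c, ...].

Answer: [1, 4, 5, 0, 3, 2]

Derivation:
After 1 (swap(2, 5)): [1, 0, 4, 3, 2, 5]
After 2 (reverse(1, 2)): [1, 4, 0, 3, 2, 5]
After 3 (swap(4, 2)): [1, 4, 2, 3, 0, 5]
After 4 (swap(4, 3)): [1, 4, 2, 0, 3, 5]
After 5 (swap(5, 2)): [1, 4, 5, 0, 3, 2]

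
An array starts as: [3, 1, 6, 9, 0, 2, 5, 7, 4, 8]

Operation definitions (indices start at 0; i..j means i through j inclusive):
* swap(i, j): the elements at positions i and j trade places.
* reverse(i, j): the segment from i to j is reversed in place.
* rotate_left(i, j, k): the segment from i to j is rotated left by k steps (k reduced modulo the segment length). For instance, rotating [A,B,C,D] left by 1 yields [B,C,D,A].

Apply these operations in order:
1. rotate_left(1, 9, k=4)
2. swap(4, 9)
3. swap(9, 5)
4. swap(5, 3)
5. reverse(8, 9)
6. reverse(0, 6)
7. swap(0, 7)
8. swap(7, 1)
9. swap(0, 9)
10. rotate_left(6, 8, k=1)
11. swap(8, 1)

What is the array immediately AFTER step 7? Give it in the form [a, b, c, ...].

Answer: [6, 7, 0, 4, 5, 2, 3, 1, 8, 9]

Derivation:
After 1 (rotate_left(1, 9, k=4)): [3, 2, 5, 7, 4, 8, 1, 6, 9, 0]
After 2 (swap(4, 9)): [3, 2, 5, 7, 0, 8, 1, 6, 9, 4]
After 3 (swap(9, 5)): [3, 2, 5, 7, 0, 4, 1, 6, 9, 8]
After 4 (swap(5, 3)): [3, 2, 5, 4, 0, 7, 1, 6, 9, 8]
After 5 (reverse(8, 9)): [3, 2, 5, 4, 0, 7, 1, 6, 8, 9]
After 6 (reverse(0, 6)): [1, 7, 0, 4, 5, 2, 3, 6, 8, 9]
After 7 (swap(0, 7)): [6, 7, 0, 4, 5, 2, 3, 1, 8, 9]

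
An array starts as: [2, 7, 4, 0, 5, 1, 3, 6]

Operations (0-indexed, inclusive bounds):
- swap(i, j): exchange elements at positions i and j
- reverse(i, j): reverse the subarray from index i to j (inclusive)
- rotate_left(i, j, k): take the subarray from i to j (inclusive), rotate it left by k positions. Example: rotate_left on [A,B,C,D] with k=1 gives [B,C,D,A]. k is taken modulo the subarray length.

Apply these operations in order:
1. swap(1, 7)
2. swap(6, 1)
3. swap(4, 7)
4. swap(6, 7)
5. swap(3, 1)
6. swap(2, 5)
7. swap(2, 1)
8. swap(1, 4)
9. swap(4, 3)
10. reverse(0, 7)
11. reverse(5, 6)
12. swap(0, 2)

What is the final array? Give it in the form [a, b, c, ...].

After 1 (swap(1, 7)): [2, 6, 4, 0, 5, 1, 3, 7]
After 2 (swap(6, 1)): [2, 3, 4, 0, 5, 1, 6, 7]
After 3 (swap(4, 7)): [2, 3, 4, 0, 7, 1, 6, 5]
After 4 (swap(6, 7)): [2, 3, 4, 0, 7, 1, 5, 6]
After 5 (swap(3, 1)): [2, 0, 4, 3, 7, 1, 5, 6]
After 6 (swap(2, 5)): [2, 0, 1, 3, 7, 4, 5, 6]
After 7 (swap(2, 1)): [2, 1, 0, 3, 7, 4, 5, 6]
After 8 (swap(1, 4)): [2, 7, 0, 3, 1, 4, 5, 6]
After 9 (swap(4, 3)): [2, 7, 0, 1, 3, 4, 5, 6]
After 10 (reverse(0, 7)): [6, 5, 4, 3, 1, 0, 7, 2]
After 11 (reverse(5, 6)): [6, 5, 4, 3, 1, 7, 0, 2]
After 12 (swap(0, 2)): [4, 5, 6, 3, 1, 7, 0, 2]

Answer: [4, 5, 6, 3, 1, 7, 0, 2]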